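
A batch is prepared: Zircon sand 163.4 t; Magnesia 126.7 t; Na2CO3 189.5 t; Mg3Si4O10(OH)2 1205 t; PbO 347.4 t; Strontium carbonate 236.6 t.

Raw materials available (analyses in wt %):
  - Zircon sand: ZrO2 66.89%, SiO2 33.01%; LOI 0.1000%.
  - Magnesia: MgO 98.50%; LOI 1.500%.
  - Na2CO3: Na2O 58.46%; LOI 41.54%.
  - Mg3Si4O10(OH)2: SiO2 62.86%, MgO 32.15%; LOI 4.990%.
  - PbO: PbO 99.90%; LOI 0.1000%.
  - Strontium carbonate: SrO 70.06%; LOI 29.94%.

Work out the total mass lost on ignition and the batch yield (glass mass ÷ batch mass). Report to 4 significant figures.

LOI loss = 212.1 t; glass = 2057 t; yield = 90.65%

All arithmetic keeps full float precision at every stage; working values appear rounded to 4 significant digits within the worked lines. A single rounding completes each reported number — derived quantities, which include six oxide percentages, ignition loss, yield, totals, glass mass, are re-derived at full precision, as written in the problem or the answer, from the weighed amounts on 2057 t of glass.
Per-material ignition loss:
  Zircon sand: 163.4 × 0.001000 = 0.1634 t
  Magnesia: 126.7 × 0.01500 = 1.901 t
  Na2CO3: 189.5 × 0.4154 = 78.72 t
  Mg3Si4O10(OH)2: 1205 × 0.04990 = 60.13 t
  PbO: 347.4 × 0.001000 = 0.3474 t
  Strontium carbonate: 236.6 × 0.2994 = 70.84 t
Total LOI = 212.1 t
Glass = batch − LOI = 2269 − 212.1 = 2057 t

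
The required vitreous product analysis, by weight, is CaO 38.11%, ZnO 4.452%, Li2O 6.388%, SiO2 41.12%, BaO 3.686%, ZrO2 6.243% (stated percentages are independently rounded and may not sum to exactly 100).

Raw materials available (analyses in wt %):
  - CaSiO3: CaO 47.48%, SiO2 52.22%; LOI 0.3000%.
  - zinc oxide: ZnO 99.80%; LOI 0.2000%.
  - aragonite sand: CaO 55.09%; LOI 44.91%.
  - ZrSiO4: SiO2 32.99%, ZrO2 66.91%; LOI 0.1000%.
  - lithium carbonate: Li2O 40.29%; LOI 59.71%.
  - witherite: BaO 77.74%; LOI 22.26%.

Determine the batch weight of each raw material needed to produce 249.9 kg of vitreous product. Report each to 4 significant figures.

Exact precision is maintained at all times. The intermediate values are displayed rounded off to 4 significant digits within the worked lines. Each reported value is rounded a single time — derived quantities, including the six compositions, glass mass, yield, LOI, the totals, are carried from the batch weights on 249.9 kg of glass at exact precision, exactly as shown in the question or the answer.
Target masses of each oxide per 249.9 kg vitreous product:
  CaO: 38.11% × 249.9 = 95.24 kg
  ZnO: 4.452% × 249.9 = 11.13 kg
  Li2O: 6.388% × 249.9 = 15.96 kg
  SiO2: 41.12% × 249.9 = 102.8 kg
  BaO: 3.686% × 249.9 = 9.211 kg
  ZrO2: 6.243% × 249.9 = 15.60 kg
Checking each oxide sum on the weights just shown, at the basis given (oxide sums agree with the targets modulo rounding of the values):
  CaO: 182.1·0.4748 + 15.97·0.5509 = 95.26 kg (target 95.24 kg)
  ZnO: 11.15·0.9980 = 11.13 kg (target 11.13 kg)
  Li2O: 39.62·0.4029 = 15.96 kg (target 15.96 kg)
  SiO2: 182.1·0.5222 + 23.32·0.3299 = 102.8 kg (target 102.8 kg)
  BaO: 11.85·0.7774 = 9.212 kg (target 9.211 kg)
  ZrO2: 23.32·0.6691 = 15.60 kg (target 15.60 kg)
Glass-mass sanity pass: batch Σ − ignition loss = 250.0 kg (targets for the oxides total 249.9 kg; against the stated basis, 249.9 kg — gaps are rounding artifacts).
Whole-batch sum: Σ batch = 284.0 kg; the LOI term Σ batch·LOI equals 34.06 kg; as yield: glass ÷ batch → 88.01%.

Batch per 249.9 kg vitreous product:
  CaSiO3: 182.1 kg
  zinc oxide: 11.15 kg
  aragonite sand: 15.97 kg
  ZrSiO4: 23.32 kg
  lithium carbonate: 39.62 kg
  witherite: 11.85 kg
Total batch = 284.0 kg; LOI loss = 34.06 kg; yield = 88.01%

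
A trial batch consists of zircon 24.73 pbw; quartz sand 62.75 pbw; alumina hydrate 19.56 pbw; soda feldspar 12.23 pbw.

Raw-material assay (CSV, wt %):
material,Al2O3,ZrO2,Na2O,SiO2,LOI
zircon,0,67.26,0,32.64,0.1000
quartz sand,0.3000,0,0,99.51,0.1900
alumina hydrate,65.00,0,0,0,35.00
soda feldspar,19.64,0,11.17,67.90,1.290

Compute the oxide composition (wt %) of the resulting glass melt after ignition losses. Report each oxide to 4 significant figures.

Glass mass = 112.1 pbw (batch 119.3 − LOI 7.148).
Composition: Al2O3 13.65%, ZrO2 14.84%, Na2O 1.218%, SiO2 70.30%

Every computation holds full precision throughout — in-progress results are displayed, with 4-significant-digit rounding, at each printed step. Every reported number is rounded just once. All derived quantities (yield, LOI, glass mass, totals, the four compositions) are carried from the weighed amounts for 112.1 pbw of glass at exact precision, as quoted within either problem or answer.
Oxide masses out of the charge:
  Al2O3: 62.75·0.003000 + 19.56·0.6500 + 12.23·0.1964 = 15.30 pbw
  ZrO2: 24.73·0.6726 = 16.63 pbw
  Na2O: 12.23·0.1117 = 1.366 pbw
  SiO2: 24.73·0.3264 + 62.75·0.9951 + 12.23·0.6790 = 78.82 pbw
LOI: 24.73·0.001000 + 62.75·0.001900 + 19.56·0.3500 + 12.23·0.01290 = 7.148 pbw
Glass = total batch minus LOI = 119.3 − 7.148 = 112.1 pbw (the oxide masses sum to this)
wt % = 100 × oxide mass / glass mass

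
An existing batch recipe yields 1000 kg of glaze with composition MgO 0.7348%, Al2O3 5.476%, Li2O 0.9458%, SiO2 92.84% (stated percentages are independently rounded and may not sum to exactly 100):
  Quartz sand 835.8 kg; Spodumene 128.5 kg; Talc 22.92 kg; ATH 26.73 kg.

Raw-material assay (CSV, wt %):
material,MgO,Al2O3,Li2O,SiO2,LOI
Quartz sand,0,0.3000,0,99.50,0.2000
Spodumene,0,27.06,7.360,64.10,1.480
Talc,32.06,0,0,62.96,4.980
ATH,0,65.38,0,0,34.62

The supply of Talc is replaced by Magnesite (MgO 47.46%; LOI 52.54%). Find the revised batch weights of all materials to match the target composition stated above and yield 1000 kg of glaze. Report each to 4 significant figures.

Exact precision is held throughout — intermediates are printed with 4-significant-digit rounding alongside each step; every reported number is rounded a single time. Derived quantities are recomputed at exact precision (the four compositions, totals, the yield, ignition loss, net glass mass) starting from the weights per 1000 kg of glass, as they appear in the problem or the answer.
Oxide mass targets, per 1000 kg glaze:
  MgO: 0.7348% × 1000 = 7.348 kg
  Al2O3: 5.476% × 1000 = 54.76 kg
  Li2O: 0.9458% × 1000 = 9.458 kg
  SiO2: 92.84% × 1000 = 928.4 kg
Checking each oxide sum using the reported weights, against the basis in use (summed amounts equal target values modulo rounding of the values):
  MgO: 15.48·0.4746 = 7.347 kg (target 7.348 kg)
  Al2O3: 850.3·0.003000 + 128.5·0.2706 + 26.67·0.6538 = 54.76 kg (target 54.76 kg)
  Li2O: 128.5·0.07360 = 9.458 kg (target 9.458 kg)
  SiO2: 850.3·0.9950 + 128.5·0.6410 = 928.4 kg (target 928.4 kg)
Glass-mass sanity pass: batch total minus LOI = 1000 kg (the targets, summed, come to 1000 kg; stated basis 1000 kg — gaps are rounding artifacts).
Batch total: Σ batch = 1021 kg; the LOI term Σ batch·LOI equals 20.97 kg; the yield ratio, glass ÷ batch: 97.95%.

Revised batch per 1000 kg glaze:
  Quartz sand: 850.3 kg
  Spodumene: 128.5 kg
  Magnesite: 15.48 kg
  ATH: 26.67 kg
Total batch = 1021 kg; LOI loss = 20.97 kg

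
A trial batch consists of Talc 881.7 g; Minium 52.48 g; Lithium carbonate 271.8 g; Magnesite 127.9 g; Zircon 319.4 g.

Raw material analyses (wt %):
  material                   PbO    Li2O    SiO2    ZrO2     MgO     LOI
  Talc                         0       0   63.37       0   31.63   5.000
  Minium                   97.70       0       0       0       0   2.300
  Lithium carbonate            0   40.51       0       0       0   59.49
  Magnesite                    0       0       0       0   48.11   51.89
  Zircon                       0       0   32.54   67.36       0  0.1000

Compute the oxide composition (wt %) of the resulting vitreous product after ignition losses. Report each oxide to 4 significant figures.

Glass mass = 1380 g (batch 1653 − LOI 273.7).
Composition: PbO 3.716%, Li2O 7.981%, SiO2 48.03%, ZrO2 15.59%, MgO 24.67%

All arithmetic carries full precision in every operation — working values appear, rounded to four significant figures, across the worked steps; every reported number is rounded a single time — derived quantities (ignition loss, yield, the totals, five oxide percentages, net glass mass) are carried from the weighed amounts on 1380 g of glass at full float precision as set out in problem or answer.
What the batch supplies per oxide:
  PbO: 52.48·0.9770 = 51.27 g
  Li2O: 271.8·0.4051 = 110.1 g
  SiO2: 881.7·0.6337 + 319.4·0.3254 = 662.7 g
  ZrO2: 319.4·0.6736 = 215.1 g
  MgO: 881.7·0.3163 + 127.9·0.4811 = 340.4 g
LOI: 881.7·0.05000 + 52.48·0.02300 + 271.8·0.5949 + 127.9·0.5189 + 319.4·0.001000 = 273.7 g
batch − LOI leaves glass = 1653 − 273.7 = 1380 g (= Σ oxide masses)
each wt % is 100 × oxide ÷ glass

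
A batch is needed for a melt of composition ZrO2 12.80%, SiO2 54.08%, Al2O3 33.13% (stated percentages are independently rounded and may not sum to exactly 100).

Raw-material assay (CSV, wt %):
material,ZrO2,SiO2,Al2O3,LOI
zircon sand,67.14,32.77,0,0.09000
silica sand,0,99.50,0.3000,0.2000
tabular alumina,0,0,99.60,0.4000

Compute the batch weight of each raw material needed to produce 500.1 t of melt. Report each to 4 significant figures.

Batch per 500.1 t melt:
  zircon sand: 95.34 t
  silica sand: 240.4 t
  tabular alumina: 165.6 t
Total batch = 501.3 t; LOI loss = 1.229 t; yield = 99.75%

The working math runs at exact precision through every step. In-progress results are printed, with 4-significant-digit rounding, as written; each reported number is rounded once only — the derived quantities, which include LOI, three oxide percentages, the totals, the yield, glass mass, are computed at exact precision, precisely as stated by the problem or answer text, starting from the weights per 500.1 t of glass.
The oxide mass targets at 500.1 t melt:
  ZrO2: 12.80% × 500.1 = 64.01 t
  SiO2: 54.08% × 500.1 = 270.5 t
  Al2O3: 33.13% × 500.1 = 165.7 t
Per-oxide balance check from the weights as reported, at the basis given (sum by sum, the targets are met net of answer rounding effects):
  ZrO2: 95.34·0.6714 = 64.01 t (target 64.01 t)
  SiO2: 95.34·0.3277 + 240.4·0.9950 = 270.4 t (target 270.5 t)
  Al2O3: 240.4·0.003000 + 165.6·0.9960 = 165.7 t (target 165.7 t)
The glass-mass cross-check: total batch − LOI = 500.1 t (the Σ of target masses is 500.2 t; versus the stated basis of 500.1 t — deltas are rounding alone).
Batch grand total — Σ batch = 501.3 t; ignition loss, Σ(batch × LOI) = 1.229 t; glass ÷ batch gives a yield of 99.75%.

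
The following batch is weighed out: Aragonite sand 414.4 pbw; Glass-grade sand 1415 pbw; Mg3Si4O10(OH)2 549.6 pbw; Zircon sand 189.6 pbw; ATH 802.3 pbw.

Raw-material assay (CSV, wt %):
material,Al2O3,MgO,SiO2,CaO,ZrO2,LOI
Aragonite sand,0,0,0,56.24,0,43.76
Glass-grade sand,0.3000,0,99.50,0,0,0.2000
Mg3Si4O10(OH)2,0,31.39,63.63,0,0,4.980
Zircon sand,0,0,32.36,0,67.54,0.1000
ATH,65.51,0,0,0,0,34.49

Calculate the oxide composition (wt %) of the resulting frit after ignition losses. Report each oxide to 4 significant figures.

The working math keeps full precision in every operation — mid-chain values are printed rounded to four significant digits alongside each step — each reported result includes exactly one rounding — all derived quantities are carried using the weight values for 2882 pbw of glass in exact precision (LOI, glass mass, yield, the totals, the five compositions) as given in either problem or answer.
Mass of each oxide from the mix:
  Al2O3: 1415·0.003000 + 802.3·0.6551 = 529.8 pbw
  MgO: 549.6·0.3139 = 172.5 pbw
  SiO2: 1415·0.9950 + 549.6·0.6363 + 189.6·0.3236 = 1819 pbw
  CaO: 414.4·0.5624 = 233.1 pbw
  ZrO2: 189.6·0.6754 = 128.1 pbw
LOI: 414.4·0.4376 + 1415·0.002000 + 549.6·0.04980 + 189.6·0.001000 + 802.3·0.3449 = 488.4 pbw
Glass mass = batch − LOI = 3371 − 488.4 = 2882 pbw (equal to the oxide-mass sum)
each wt % is 100 × oxide ÷ glass

Glass mass = 2882 pbw (batch 3371 − LOI 488.4).
Composition: Al2O3 18.38%, MgO 5.985%, SiO2 63.11%, CaO 8.085%, ZrO2 4.443%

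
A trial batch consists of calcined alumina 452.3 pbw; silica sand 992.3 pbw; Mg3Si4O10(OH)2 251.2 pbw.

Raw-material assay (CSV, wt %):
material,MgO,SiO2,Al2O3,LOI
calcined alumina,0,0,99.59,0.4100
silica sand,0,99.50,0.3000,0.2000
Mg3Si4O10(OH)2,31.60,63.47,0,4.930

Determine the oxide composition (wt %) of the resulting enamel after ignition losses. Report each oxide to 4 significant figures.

Glass mass = 1680 pbw (batch 1696 − LOI 16.22).
Composition: MgO 4.726%, SiO2 68.28%, Al2O3 27.00%

The whole derivation holds full precision at all times. Intermediates are rounded to 4 significant figures wherever printed — every reported result includes exactly one rounding. The derived quantities are computed from the batch weights for 1680 pbw of glass in exact precision (totals, three oxide percentages, LOI, glass mass, the yield) as they appear in problem or answer.
Mass of each oxide from the mix:
  MgO: 251.2·0.3160 = 79.38 pbw
  SiO2: 992.3·0.9950 + 251.2·0.6347 = 1147 pbw
  Al2O3: 452.3·0.9959 + 992.3·0.003000 = 453.4 pbw
LOI: 452.3·0.004100 + 992.3·0.002000 + 251.2·0.04930 = 16.22 pbw
The glass mass, total less LOI, = 1696 − 16.22 = 1680 pbw (= Σ oxide masses)
wt %: oxide over glass, times 100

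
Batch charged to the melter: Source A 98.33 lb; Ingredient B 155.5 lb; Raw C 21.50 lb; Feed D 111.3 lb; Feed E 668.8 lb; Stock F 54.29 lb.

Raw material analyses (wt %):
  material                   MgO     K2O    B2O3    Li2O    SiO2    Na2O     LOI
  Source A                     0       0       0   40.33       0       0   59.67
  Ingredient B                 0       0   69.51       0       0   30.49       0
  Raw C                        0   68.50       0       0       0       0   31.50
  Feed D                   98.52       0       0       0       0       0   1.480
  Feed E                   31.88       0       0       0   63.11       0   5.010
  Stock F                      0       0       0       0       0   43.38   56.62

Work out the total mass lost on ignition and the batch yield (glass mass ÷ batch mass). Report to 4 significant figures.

LOI loss = 131.3 lb; glass = 978.4 lb; yield = 88.16%

All internal work keeps exact precision at every stage; in-progress results are shown, with 4-significant-figure rounding, alongside each step — a single rounding completes every reported figure — all derived quantities are recomputed at exact precision (six oxide percentages, the totals, net glass mass, ignition loss, yield) using the weight values at 978.4 lb of glass exactly as printed in problem or answer.
Per-material ignition loss:
  Source A: 98.33 × 0.5967 = 58.67 lb
  Ingredient B: 155.5 × 0 = 0 lb
  Raw C: 21.50 × 0.3150 = 6.772 lb
  Feed D: 111.3 × 0.01480 = 1.647 lb
  Feed E: 668.8 × 0.05010 = 33.51 lb
  Stock F: 54.29 × 0.5662 = 30.74 lb
Total LOI = 131.3 lb
Glass = batch − LOI = 1110 − 131.3 = 978.4 lb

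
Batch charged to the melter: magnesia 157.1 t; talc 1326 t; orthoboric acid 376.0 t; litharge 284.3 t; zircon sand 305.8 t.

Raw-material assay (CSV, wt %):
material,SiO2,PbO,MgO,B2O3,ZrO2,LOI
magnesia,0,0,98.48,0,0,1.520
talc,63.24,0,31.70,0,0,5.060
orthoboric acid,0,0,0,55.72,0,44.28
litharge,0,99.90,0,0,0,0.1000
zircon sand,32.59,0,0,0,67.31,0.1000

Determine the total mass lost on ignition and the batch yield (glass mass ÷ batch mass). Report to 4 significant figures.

Intermediates are displayed, rounded to four significant digits, across the worked steps; full precision is maintained at every stage — a single rounding yields every reported number. All derived quantities are computed in full precision (LOI, the totals, five oxide percentages, the yield, net glass mass) from the weighed amounts per 2213 t of glass precisely as stated by the question or the answer.
Ignition loss by material:
  magnesia: 157.1 × 0.01520 = 2.388 t
  talc: 1326 × 0.05060 = 67.10 t
  orthoboric acid: 376.0 × 0.4428 = 166.5 t
  litharge: 284.3 × 0.001000 = 0.2843 t
  zircon sand: 305.8 × 0.001000 = 0.3058 t
Total LOI = 236.6 t
Glass = batch − LOI = 2449 − 236.6 = 2213 t

LOI loss = 236.6 t; glass = 2213 t; yield = 90.34%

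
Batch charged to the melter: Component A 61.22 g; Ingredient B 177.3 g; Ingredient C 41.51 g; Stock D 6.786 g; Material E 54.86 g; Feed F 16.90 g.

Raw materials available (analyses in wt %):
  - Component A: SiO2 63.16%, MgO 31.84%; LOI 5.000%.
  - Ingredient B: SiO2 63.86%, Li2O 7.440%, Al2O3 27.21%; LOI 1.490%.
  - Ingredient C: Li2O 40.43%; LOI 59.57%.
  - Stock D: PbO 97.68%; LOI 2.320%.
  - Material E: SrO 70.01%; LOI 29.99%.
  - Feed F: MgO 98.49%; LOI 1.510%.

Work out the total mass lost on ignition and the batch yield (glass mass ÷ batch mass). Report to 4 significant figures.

LOI loss = 47.30 g; glass = 311.3 g; yield = 86.81%

The intermediate values are displayed with 4-significant-digit rounding when written out — each numeric step carries exact precision through every step; every reported number carries a single rounding — all derived quantities are carried starting from the weights per 311.3 g of glass at full precision (glass mass, six oxide percentages, the totals, LOI, the yield), as given in question or answer.
Material-by-material LOI:
  Component A: 61.22 × 0.05000 = 3.061 g
  Ingredient B: 177.3 × 0.01490 = 2.642 g
  Ingredient C: 41.51 × 0.5957 = 24.73 g
  Stock D: 6.786 × 0.02320 = 0.1574 g
  Material E: 54.86 × 0.2999 = 16.45 g
  Feed F: 16.90 × 0.01510 = 0.2552 g
Total LOI = 47.30 g
Glass = batch − LOI = 358.6 − 47.30 = 311.3 g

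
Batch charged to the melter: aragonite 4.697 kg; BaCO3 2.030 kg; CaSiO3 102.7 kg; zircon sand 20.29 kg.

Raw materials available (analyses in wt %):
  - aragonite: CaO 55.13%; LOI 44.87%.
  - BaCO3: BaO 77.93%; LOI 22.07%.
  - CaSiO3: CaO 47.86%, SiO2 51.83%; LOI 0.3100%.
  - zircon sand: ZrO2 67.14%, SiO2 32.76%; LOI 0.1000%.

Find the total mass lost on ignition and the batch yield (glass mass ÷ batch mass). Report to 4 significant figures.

In-progress results are displayed (rounded to 4 significant digits) on the page. Every computation carries full float precision all the way through. Each reported result takes a single rounding — derived quantities are re-derived in exact precision (net glass mass, LOI, the four compositions, the totals, the yield) from the batch weights for 126.8 kg of glass exactly as shown in the problem or the answer.
Material-by-material LOI:
  aragonite: 4.697 × 0.4487 = 2.108 kg
  BaCO3: 2.030 × 0.2207 = 0.4480 kg
  CaSiO3: 102.7 × 0.003100 = 0.3184 kg
  zircon sand: 20.29 × 0.001000 = 0.02029 kg
Total LOI = 2.894 kg
Glass = batch − LOI = 129.7 − 2.894 = 126.8 kg

LOI loss = 2.894 kg; glass = 126.8 kg; yield = 97.77%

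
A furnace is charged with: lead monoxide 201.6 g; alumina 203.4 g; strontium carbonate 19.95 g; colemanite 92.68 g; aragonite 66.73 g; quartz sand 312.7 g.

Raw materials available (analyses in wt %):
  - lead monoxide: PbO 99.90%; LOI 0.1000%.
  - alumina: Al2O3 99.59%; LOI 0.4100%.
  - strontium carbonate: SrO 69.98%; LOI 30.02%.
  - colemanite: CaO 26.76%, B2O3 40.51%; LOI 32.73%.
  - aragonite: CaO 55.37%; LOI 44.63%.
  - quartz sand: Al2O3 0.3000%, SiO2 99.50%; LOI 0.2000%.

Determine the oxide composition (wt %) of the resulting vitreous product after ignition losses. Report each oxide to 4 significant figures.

Glass mass = 829.3 g (batch 897.1 − LOI 67.77).
Composition: Al2O3 24.54%, SiO2 37.52%, CaO 7.446%, SrO 1.683%, PbO 24.29%, B2O3 4.527%

The working math holds full precision throughout — intermediates are printed (rounded to four significant digits) at each printed step. Each reported result takes exactly one rounding; the derived quantities are computed in full precision (the yield, the six compositions, glass mass, the totals, ignition loss) from the batch weights per 829.3 g of glass as set out in problem or answer.
What the batch supplies per oxide:
  Al2O3: 203.4·0.9959 + 312.7·0.003000 = 203.5 g
  SiO2: 312.7·0.9950 = 311.1 g
  CaO: 92.68·0.2676 + 66.73·0.5537 = 61.75 g
  SrO: 19.95·0.6998 = 13.96 g
  PbO: 201.6·0.9990 = 201.4 g
  B2O3: 92.68·0.4051 = 37.54 g
LOI: 201.6·0.001000 + 203.4·0.004100 + 19.95·0.3002 + 92.68·0.3273 + 66.73·0.4463 + 312.7·0.002000 = 67.77 g
Net of LOI, the glass mass = 897.1 − 67.77 = 829.3 g (= Σ oxide masses)
oxide / glass × 100 gives the wt %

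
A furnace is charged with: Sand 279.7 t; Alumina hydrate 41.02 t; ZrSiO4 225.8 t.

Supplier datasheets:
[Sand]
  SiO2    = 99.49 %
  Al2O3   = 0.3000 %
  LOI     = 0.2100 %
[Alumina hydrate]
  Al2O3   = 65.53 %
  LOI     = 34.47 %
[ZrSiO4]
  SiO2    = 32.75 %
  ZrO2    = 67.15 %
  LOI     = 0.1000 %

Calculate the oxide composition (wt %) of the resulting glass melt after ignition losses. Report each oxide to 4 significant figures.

Mid-chain values are displayed rounded off to 4 significant figures as written; each numeric step carries exact precision throughout; a single rounding finalizes each reported number; derived quantities (the totals, glass mass, ignition loss, three oxide percentages, yield) are re-derived from the batch weights per 531.6 t of glass in exact precision as set out in the problem or the answer.
Mass of each oxide from the mix:
  SiO2: 279.7·0.9949 + 225.8·0.3275 = 352.2 t
  ZrO2: 225.8·0.6715 = 151.6 t
  Al2O3: 279.7·0.003000 + 41.02·0.6553 = 27.72 t
LOI: 279.7·0.002100 + 41.02·0.3447 + 225.8·0.001000 = 14.95 t
Glass mass = batch − LOI = 546.5 − 14.95 = 531.6 t (equal to the oxide-mass sum)
percent by weight: oxide/glass ×100

Glass mass = 531.6 t (batch 546.5 − LOI 14.95).
Composition: SiO2 66.26%, ZrO2 28.52%, Al2O3 5.215%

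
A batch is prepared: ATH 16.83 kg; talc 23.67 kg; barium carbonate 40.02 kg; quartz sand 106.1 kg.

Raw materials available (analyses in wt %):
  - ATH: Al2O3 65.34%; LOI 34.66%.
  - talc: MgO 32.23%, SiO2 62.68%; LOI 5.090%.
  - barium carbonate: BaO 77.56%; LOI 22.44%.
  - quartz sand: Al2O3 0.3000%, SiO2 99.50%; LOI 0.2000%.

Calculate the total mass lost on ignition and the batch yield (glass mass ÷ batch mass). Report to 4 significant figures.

Every computation carries full precision at every stage; intermediates appear rounded off to 4 significant digits alongside each step. A single rounding finalizes every reported result; the derived quantities are re-derived at exact precision (net glass mass, the four compositions, totals, ignition loss, yield) from the batch weights at 170.4 kg of glass as quoted within the question or the answer.
Material-by-material LOI:
  ATH: 16.83 × 0.3466 = 5.833 kg
  talc: 23.67 × 0.05090 = 1.205 kg
  barium carbonate: 40.02 × 0.2244 = 8.980 kg
  quartz sand: 106.1 × 0.002000 = 0.2122 kg
Total LOI = 16.23 kg
Glass = batch − LOI = 186.6 − 16.23 = 170.4 kg

LOI loss = 16.23 kg; glass = 170.4 kg; yield = 91.30%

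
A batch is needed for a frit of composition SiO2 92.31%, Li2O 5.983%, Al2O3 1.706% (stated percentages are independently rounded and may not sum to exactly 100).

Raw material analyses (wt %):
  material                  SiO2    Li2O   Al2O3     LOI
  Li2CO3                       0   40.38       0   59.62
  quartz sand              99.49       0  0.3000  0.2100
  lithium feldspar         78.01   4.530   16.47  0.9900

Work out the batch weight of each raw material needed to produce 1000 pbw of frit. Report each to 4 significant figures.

Batch per 1000 pbw frit:
  Li2CO3: 138.3 pbw
  quartz sand: 858.9 pbw
  lithium feldspar: 87.94 pbw
Total batch = 1085 pbw; LOI loss = 85.13 pbw; yield = 92.16%

The intermediate values are printed, with 4-significant-figure rounding, alongside each step — the whole derivation holds exact precision throughout — exactly one rounding goes into every reported result — derived quantities, which include the three compositions, net glass mass, yield, the totals, LOI, are recomputed in full precision, as given in problem or answer, from the batch weights at 1000 pbw of glass.
Oxide mass targets, per 1000 pbw frit:
  SiO2: 92.31% × 1000 = 923.1 pbw
  Li2O: 5.983% × 1000 = 59.83 pbw
  Al2O3: 1.706% × 1000 = 17.06 pbw
Per-oxide balance check working from each reported weight, at the basis given (target by target, the sums agree given rounding of the digits):
  SiO2: 858.9·0.9949 + 87.94·0.7801 = 923.1 pbw (target 923.1 pbw)
  Li2O: 138.3·0.4038 + 87.94·0.04530 = 59.83 pbw (target 59.83 pbw)
  Al2O3: 858.9·0.003000 + 87.94·0.1647 = 17.06 pbw (target 17.06 pbw)
Glass-mass sanity pass: net batch after ignition = 1000 pbw (targets for the oxides total 1000 pbw; with the basis standing at 1000 pbw — deltas are rounding alone).
Whole-batch sum: Σ batch = 1085 pbw; the LOI term Σ batch·LOI equals 85.13 pbw; yield, glass over the total, = 92.16%.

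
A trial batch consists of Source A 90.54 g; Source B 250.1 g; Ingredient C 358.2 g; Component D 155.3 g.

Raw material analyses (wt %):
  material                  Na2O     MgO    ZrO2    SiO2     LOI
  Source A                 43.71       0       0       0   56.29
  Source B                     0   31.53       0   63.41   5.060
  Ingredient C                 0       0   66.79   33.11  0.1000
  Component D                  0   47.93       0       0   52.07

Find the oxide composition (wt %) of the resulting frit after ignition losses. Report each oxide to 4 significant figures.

Glass mass = 709.3 g (batch 854.1 − LOI 144.8).
Composition: Na2O 5.579%, MgO 21.61%, ZrO2 33.73%, SiO2 39.08%

The intermediate values appear (rounded to 4 significant figures) in the printout; the working math maintains full float precision at all times — every reported number is rounded once only; derived quantities, which include the four compositions, totals, yield, ignition loss, net glass mass, are computed in full precision, exactly as printed in the problem or the answer, from the weighed amounts per 709.3 g of glass.
What the batch supplies per oxide:
  Na2O: 90.54·0.4371 = 39.58 g
  MgO: 250.1·0.3153 + 155.3·0.4793 = 153.3 g
  ZrO2: 358.2·0.6679 = 239.2 g
  SiO2: 250.1·0.6341 + 358.2·0.3311 = 277.2 g
LOI: 90.54·0.5629 + 250.1·0.05060 + 358.2·0.001000 + 155.3·0.5207 = 144.8 g
Glass mass = batch − LOI = 854.1 − 144.8 = 709.3 g (matching Σ of the oxides)
wt %: oxide over glass, times 100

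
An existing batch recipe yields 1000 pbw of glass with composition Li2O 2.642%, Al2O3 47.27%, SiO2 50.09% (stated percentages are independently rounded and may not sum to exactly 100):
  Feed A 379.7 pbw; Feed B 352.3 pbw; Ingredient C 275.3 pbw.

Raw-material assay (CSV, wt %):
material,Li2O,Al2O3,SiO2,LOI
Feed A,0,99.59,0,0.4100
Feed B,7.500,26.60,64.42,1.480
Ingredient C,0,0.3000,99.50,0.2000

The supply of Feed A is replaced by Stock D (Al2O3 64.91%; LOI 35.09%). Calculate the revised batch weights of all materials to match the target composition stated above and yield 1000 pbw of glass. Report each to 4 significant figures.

The working math maintains full precision from first step to last. Values along the way appear rounded to 4 significant digits within the worked lines; a single rounding finalizes each reported value — the derived quantities, which include glass mass, totals, the yield, ignition loss, the three compositions, are computed in exact precision, precisely as stated by question or answer, from the weighed amounts on 1000 pbw of glass.
Oxide mass targets, per 1000 pbw glass:
  Li2O: 2.642% × 1000 = 26.42 pbw
  Al2O3: 47.27% × 1000 = 472.7 pbw
  SiO2: 50.09% × 1000 = 500.9 pbw
A balance pass over the oxides, with the batch weights as given, relative to the basis at hand (each sum matches its target mass inside rounding margins):
  Li2O: 352.3·0.07500 = 26.42 pbw (target 26.42 pbw)
  Al2O3: 582.6·0.6491 + 352.3·0.2660 + 275.3·0.003000 = 472.7 pbw (target 472.7 pbw)
  SiO2: 352.3·0.6442 + 275.3·0.9950 = 500.9 pbw (target 500.9 pbw)
Auditing the glass mass value: net batch after ignition = 1000 pbw (oxide target masses add up to 1000 pbw; against the stated basis, 1000 pbw — differing by rounding only).
Whole-batch sum: Σ batch = 1210 pbw; ignition loss, Σ(batch × LOI) = 210.2 pbw; as yield: glass ÷ batch → 82.63%.

Revised batch per 1000 pbw glass:
  Stock D: 582.6 pbw
  Feed B: 352.3 pbw
  Ingredient C: 275.3 pbw
Total batch = 1210 pbw; LOI loss = 210.2 pbw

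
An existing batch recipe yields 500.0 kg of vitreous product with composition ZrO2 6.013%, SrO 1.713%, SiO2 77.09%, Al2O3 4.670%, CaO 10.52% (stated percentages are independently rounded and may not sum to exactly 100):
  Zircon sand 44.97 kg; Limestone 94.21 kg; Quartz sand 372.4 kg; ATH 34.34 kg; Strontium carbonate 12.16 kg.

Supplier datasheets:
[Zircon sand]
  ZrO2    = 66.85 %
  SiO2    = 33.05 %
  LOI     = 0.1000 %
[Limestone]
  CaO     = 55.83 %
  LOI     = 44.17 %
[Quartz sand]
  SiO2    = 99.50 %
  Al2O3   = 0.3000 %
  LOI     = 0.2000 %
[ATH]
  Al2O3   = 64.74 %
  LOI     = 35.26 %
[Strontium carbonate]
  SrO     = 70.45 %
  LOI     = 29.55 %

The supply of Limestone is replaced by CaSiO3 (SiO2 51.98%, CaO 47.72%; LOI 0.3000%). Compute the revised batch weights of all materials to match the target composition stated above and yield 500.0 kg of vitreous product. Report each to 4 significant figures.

Revised batch per 500.0 kg vitreous product:
  Zircon sand: 44.97 kg
  CaSiO3: 110.2 kg
  Quartz sand: 314.9 kg
  ATH: 34.61 kg
  Strontium carbonate: 12.16 kg
Total batch = 516.8 kg; LOI loss = 16.80 kg

Intermediates are displayed (rounded to 4 significant figures) at each printed step — all internal work holds exact precision at every stage; each reported result carries a single rounding — derived quantities (the yield, five oxide percentages, totals, ignition loss, net glass mass) are rebuilt in full precision from the batch weights per 500.0 kg of glass, exactly as printed in the question or the answer.
Target masses of each oxide per 500.0 kg vitreous product:
  ZrO2: 6.013% × 500.0 = 30.06 kg
  SrO: 1.713% × 500.0 = 8.565 kg
  SiO2: 77.09% × 500.0 = 385.4 kg
  Al2O3: 4.670% × 500.0 = 23.35 kg
  CaO: 10.52% × 500.0 = 52.60 kg
Oxide-by-oxide audit per the reported batch figures, per the basis as stated (each sum matches its target mass net of answer rounding effects):
  ZrO2: 44.97·0.6685 = 30.06 kg (target 30.06 kg)
  SrO: 12.16·0.7045 = 8.567 kg (target 8.565 kg)
  SiO2: 44.97·0.3305 + 110.2·0.5198 + 314.9·0.9950 = 385.5 kg (target 385.4 kg)
  Al2O3: 314.9·0.003000 + 34.61·0.6474 = 23.35 kg (target 23.35 kg)
  CaO: 110.2·0.4772 = 52.59 kg (target 52.60 kg)
Glass-mass sanity pass: whole batch net of LOI = 500.0 kg (oxide target masses add up to 500.0 kg; against the stated basis, 500.0 kg — gaps are rounding artifacts).
Total batch = Σ batch = 516.8 kg; the LOI term Σ batch·LOI equals 16.80 kg; yield, glass over the total, = 96.75%.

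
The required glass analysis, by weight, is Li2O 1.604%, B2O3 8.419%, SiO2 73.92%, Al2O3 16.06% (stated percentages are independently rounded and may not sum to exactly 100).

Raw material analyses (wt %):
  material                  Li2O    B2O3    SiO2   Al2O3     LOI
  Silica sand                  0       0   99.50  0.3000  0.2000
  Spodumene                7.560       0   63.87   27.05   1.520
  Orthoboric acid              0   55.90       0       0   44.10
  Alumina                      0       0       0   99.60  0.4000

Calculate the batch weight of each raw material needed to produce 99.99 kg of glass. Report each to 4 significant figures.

Batch per 99.99 kg glass:
  Silica sand: 60.67 kg
  Spodumene: 21.21 kg
  Orthoboric acid: 15.06 kg
  Alumina: 10.18 kg
Total batch = 107.1 kg; LOI loss = 7.126 kg; yield = 93.35%

All arithmetic runs at exact precision end to end — in-progress results are displayed rounded to four significant digits at each printed step — exactly one rounding goes into every reported number — all derived quantities (the yield, ignition loss, totals, four oxide percentages, glass mass) are carried at full float precision from the batch weights for 99.99 kg of glass, as written in problem or answer.
Oxide mass targets, per 99.99 kg glass:
  Li2O: 1.604% × 99.99 = 1.604 kg
  B2O3: 8.419% × 99.99 = 8.418 kg
  SiO2: 73.92% × 99.99 = 73.91 kg
  Al2O3: 16.06% × 99.99 = 16.06 kg
Sums-versus-targets review on the weights just shown, at the basis given (every target is met by its sum given rounding of the digits):
  Li2O: 21.21·0.07560 = 1.603 kg (target 1.604 kg)
  B2O3: 15.06·0.5590 = 8.419 kg (target 8.418 kg)
  SiO2: 60.67·0.9950 + 21.21·0.6387 = 73.91 kg (target 73.91 kg)
  Al2O3: 60.67·0.003000 + 21.21·0.2705 + 10.18·0.9960 = 16.06 kg (target 16.06 kg)
Glass-mass closure: Σ batch − LOI loss = 99.99 kg (summing oxide targets gives 99.99 kg; against the stated basis, 99.99 kg — a pure rounding effect).
Batch total: Σ batch = 107.1 kg; LOI removed, Σ of batch·LOI: 7.126 kg; the yield ratio, glass ÷ batch: 93.35%.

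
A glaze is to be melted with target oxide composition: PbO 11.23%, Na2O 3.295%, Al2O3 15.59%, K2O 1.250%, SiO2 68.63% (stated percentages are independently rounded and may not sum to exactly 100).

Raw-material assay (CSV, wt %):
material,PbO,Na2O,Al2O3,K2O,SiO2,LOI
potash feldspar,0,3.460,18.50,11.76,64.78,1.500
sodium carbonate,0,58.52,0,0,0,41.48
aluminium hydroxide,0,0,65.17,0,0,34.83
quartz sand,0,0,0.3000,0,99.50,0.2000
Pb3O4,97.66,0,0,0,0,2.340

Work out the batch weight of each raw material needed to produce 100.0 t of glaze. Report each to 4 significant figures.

Batch per 100.0 t glaze:
  potash feldspar: 10.63 t
  sodium carbonate: 5.002 t
  aluminium hydroxide: 20.62 t
  quartz sand: 62.05 t
  Pb3O4: 11.50 t
Total batch = 109.8 t; LOI loss = 9.809 t; yield = 91.07%

Each numeric step carries full precision throughout. Values along the way are printed (rounded to four significant figures) between the steps; every reported figure takes just one rounding. Derived quantities are recomputed using the weight values for 100.0 t of glass in full precision (glass mass, five oxide percentages, the yield, ignition loss, the totals), as they appear in the problem or answer text.
Target oxide masses per 100.0 t glaze:
  PbO: 11.23% × 100.0 = 11.23 t
  Na2O: 3.295% × 100.0 = 3.295 t
  Al2O3: 15.59% × 100.0 = 15.59 t
  K2O: 1.250% × 100.0 = 1.250 t
  SiO2: 68.63% × 100.0 = 68.63 t
Checking each oxide sum given the weights on record, versus the basis set out (oxide sums agree with the targets given rounding of the digits):
  PbO: 11.50·0.9766 = 11.23 t (target 11.23 t)
  Na2O: 10.63·0.03460 + 5.002·0.5852 = 3.295 t (target 3.295 t)
  Al2O3: 10.63·0.1850 + 20.62·0.6517 + 62.05·0.003000 = 15.59 t (target 15.59 t)
  K2O: 10.63·0.1176 = 1.250 t (target 1.250 t)
  SiO2: 10.63·0.6478 + 62.05·0.9950 = 68.63 t (target 68.63 t)
Glass-mass sanity pass: net batch after ignition = 99.99 t (the Σ of target masses is 100.0 t; with the basis standing at 100.0 t — deltas are rounding alone).
Total batch = Σ batch = 109.8 t; loss to ignition Σ batch·LOI = 9.809 t; yield = glass ÷ total batch = 91.07%.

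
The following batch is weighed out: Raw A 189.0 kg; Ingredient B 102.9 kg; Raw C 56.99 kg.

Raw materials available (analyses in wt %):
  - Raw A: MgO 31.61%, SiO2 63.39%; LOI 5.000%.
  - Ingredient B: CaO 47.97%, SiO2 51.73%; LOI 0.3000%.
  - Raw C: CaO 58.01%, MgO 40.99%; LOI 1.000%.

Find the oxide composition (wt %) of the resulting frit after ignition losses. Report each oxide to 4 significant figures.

Glass mass = 338.6 kg (batch 348.9 − LOI 10.33).
Composition: CaO 24.34%, MgO 24.55%, SiO2 51.11%

Every computation keeps full precision at every stage; intermediates are displayed rounded to four significant figures. Every reported result is rounded just once; the derived quantities, which include totals, the yield, the three compositions, LOI, net glass mass, are re-derived in full float precision, exactly as printed in either problem or answer, starting from the weights per 338.6 kg of glass.
What the batch supplies per oxide:
  CaO: 102.9·0.4797 + 56.99·0.5801 = 82.42 kg
  MgO: 189.0·0.3161 + 56.99·0.4099 = 83.10 kg
  SiO2: 189.0·0.6339 + 102.9·0.5173 = 173.0 kg
LOI: 189.0·0.05000 + 102.9·0.003000 + 56.99·0.01000 = 10.33 kg
batch − LOI leaves glass = 348.9 − 10.33 = 338.6 kg (= Σ oxide masses)
percent by weight: oxide/glass ×100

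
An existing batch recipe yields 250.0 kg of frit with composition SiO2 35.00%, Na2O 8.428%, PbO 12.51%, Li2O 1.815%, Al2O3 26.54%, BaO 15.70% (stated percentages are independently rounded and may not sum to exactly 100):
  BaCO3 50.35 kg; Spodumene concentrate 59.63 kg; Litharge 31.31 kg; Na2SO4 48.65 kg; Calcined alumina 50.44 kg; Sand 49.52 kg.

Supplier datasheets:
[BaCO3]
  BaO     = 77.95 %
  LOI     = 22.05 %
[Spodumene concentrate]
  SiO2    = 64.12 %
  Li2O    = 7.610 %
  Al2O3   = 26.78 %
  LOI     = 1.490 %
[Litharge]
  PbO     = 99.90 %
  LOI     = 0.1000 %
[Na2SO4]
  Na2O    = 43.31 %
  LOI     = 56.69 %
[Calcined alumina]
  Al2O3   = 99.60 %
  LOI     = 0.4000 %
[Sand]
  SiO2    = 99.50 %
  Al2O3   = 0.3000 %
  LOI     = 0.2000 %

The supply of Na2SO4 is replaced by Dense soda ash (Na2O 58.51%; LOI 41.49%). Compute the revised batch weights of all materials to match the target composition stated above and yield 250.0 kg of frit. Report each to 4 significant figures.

All internal work runs at full float precision from first step to last; rounding to 4 significant figures applies to each mid-chain value as printed — every reported value is rounded a single time; derived quantities are rebuilt using the weight values on 250.0 kg of glass at exact precision (LOI, the six compositions, the yield, glass mass, totals) exactly as shown in question or answer.
Per-oxide target masses for 250.0 kg frit:
  SiO2: 35.00% × 250.0 = 87.50 kg
  Na2O: 8.428% × 250.0 = 21.07 kg
  PbO: 12.51% × 250.0 = 31.28 kg
  Li2O: 1.815% × 250.0 = 4.538 kg
  Al2O3: 26.54% × 250.0 = 66.35 kg
  BaO: 15.70% × 250.0 = 39.25 kg
Verifying the oxide balance using the reported weights, per the basis as stated (every target is met by its sum exact up to rounding of places):
  SiO2: 59.63·0.6412 + 49.52·0.9950 = 87.51 kg (target 87.50 kg)
  Na2O: 36.01·0.5851 = 21.07 kg (target 21.07 kg)
  PbO: 31.31·0.9990 = 31.28 kg (target 31.28 kg)
  Li2O: 59.63·0.07610 = 4.538 kg (target 4.538 kg)
  Al2O3: 59.63·0.2678 + 50.44·0.9960 + 49.52·0.003000 = 66.36 kg (target 66.35 kg)
  BaO: 50.35·0.7795 = 39.25 kg (target 39.25 kg)
Auditing the glass mass value: whole batch net of LOI = 250.0 kg (per-oxide target masses sum to 250.0 kg; basis as stated: 250.0 kg — deltas are rounding alone).
Adding the batch up: Σ batch = 277.3 kg; ignition loss, Σ(batch × LOI) = 27.26 kg; as yield: glass ÷ batch → 90.17%.

Revised batch per 250.0 kg frit:
  BaCO3: 50.35 kg
  Spodumene concentrate: 59.63 kg
  Litharge: 31.31 kg
  Dense soda ash: 36.01 kg
  Calcined alumina: 50.44 kg
  Sand: 49.52 kg
Total batch = 277.3 kg; LOI loss = 27.26 kg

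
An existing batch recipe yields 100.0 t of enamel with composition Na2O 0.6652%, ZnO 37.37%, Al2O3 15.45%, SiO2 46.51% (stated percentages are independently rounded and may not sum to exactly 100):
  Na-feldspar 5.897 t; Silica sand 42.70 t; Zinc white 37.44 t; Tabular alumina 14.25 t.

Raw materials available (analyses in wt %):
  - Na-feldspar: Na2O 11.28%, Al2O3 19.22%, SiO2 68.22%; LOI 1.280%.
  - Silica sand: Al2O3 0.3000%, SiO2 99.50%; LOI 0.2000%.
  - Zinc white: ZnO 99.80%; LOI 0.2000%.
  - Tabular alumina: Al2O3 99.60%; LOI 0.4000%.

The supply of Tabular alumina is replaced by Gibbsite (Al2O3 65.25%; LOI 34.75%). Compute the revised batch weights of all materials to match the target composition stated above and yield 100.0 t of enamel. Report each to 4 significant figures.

Values along the way appear, with 4-significant-figure rounding, at each printed step — all arithmetic runs at full float precision through the solve — a single rounding finalizes each reported number; all derived quantities, including the totals, net glass mass, the four compositions, the yield, ignition loss, are re-derived from the weighed amounts on 100.0 t of glass at full float precision as they appear in the problem or the answer.
Oxide mass targets, per 100.0 t enamel:
  Na2O: 0.6652% × 100.0 = 0.6652 t
  ZnO: 37.37% × 100.0 = 37.37 t
  Al2O3: 15.45% × 100.0 = 15.45 t
  SiO2: 46.51% × 100.0 = 46.51 t
Sums-versus-targets review per the reported batch figures, against the basis in use (target by target, the sums agree inside rounding margins):
  Na2O: 5.897·0.1128 = 0.6652 t (target 0.6652 t)
  ZnO: 37.44·0.9980 = 37.37 t (target 37.37 t)
  Al2O3: 5.897·0.1922 + 42.70·0.003000 + 21.74·0.6525 = 15.45 t (target 15.45 t)
  SiO2: 5.897·0.6822 + 42.70·0.9950 = 46.51 t (target 46.51 t)
Glass-mass closure: net batch after ignition = 99.99 t (per-oxide target masses sum to 100.0 t; stated basis 100.0 t — deltas are rounding alone).
Batch grand total — Σ batch = 107.8 t; LOI loss = Σ batch·LOI = 7.790 t; as yield: glass ÷ batch → 92.77%.

Revised batch per 100.0 t enamel:
  Na-feldspar: 5.897 t
  Silica sand: 42.70 t
  Zinc white: 37.44 t
  Gibbsite: 21.74 t
Total batch = 107.8 t; LOI loss = 7.790 t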